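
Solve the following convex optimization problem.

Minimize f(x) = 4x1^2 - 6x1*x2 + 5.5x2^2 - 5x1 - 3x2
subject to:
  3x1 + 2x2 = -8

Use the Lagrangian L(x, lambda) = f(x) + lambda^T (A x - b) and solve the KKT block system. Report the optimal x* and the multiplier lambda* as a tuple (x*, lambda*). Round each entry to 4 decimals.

Form the Lagrangian:
  L(x, lambda) = (1/2) x^T Q x + c^T x + lambda^T (A x - b)
Stationarity (grad_x L = 0): Q x + c + A^T lambda = 0.
Primal feasibility: A x = b.

This gives the KKT block system:
  [ Q   A^T ] [ x     ]   [-c ]
  [ A    0  ] [ lambda ] = [ b ]

Solving the linear system:
  x*      = (-1.7635, -1.3547)
  lambda* = (3.6601)
  f(x*)   = 21.0813

x* = (-1.7635, -1.3547), lambda* = (3.6601)


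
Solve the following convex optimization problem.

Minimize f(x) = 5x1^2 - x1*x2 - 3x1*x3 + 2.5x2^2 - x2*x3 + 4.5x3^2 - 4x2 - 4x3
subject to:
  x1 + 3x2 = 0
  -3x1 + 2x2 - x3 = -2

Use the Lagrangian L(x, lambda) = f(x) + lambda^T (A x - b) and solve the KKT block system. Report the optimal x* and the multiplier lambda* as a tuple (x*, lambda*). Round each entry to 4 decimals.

Form the Lagrangian:
  L(x, lambda) = (1/2) x^T Q x + c^T x + lambda^T (A x - b)
Stationarity (grad_x L = 0): Q x + c + A^T lambda = 0.
Primal feasibility: A x = b.

This gives the KKT block system:
  [ Q   A^T ] [ x     ]   [-c ]
  [ A    0  ] [ lambda ] = [ b ]

Solving the linear system:
  x*      = (0.3646, -0.1215, 0.6633)
  lambda* = (1.2138, 0.9971)
  f(x*)   = -0.0864

x* = (0.3646, -0.1215, 0.6633), lambda* = (1.2138, 0.9971)


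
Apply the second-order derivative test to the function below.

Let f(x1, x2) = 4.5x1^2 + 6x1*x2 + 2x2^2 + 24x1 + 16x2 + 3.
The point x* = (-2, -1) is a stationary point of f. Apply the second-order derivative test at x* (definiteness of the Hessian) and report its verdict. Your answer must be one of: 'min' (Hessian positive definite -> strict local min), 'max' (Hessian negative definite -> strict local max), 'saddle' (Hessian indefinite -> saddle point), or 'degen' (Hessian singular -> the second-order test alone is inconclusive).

Compute the Hessian H = grad^2 f:
  H = [[9, 6], [6, 4]]
Verify stationarity: grad f(x*) = H x* + g = (0, 0).
Eigenvalues of H: 0, 13.
H has a zero eigenvalue (singular; positive semidefinite but not definite), so H is neither positive definite, negative definite, nor indefinite. The second-order test alone is inconclusive -> degen.
(Indeed, f is constant along the null direction of H through x*, so x* is not a strict local extremum.)

degen


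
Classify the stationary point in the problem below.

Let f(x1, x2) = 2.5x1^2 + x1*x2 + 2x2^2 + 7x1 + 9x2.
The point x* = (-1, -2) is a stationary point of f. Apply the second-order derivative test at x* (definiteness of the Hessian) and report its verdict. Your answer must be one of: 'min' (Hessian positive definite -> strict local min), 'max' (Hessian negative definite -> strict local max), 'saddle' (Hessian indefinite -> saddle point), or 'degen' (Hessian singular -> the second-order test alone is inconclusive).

Compute the Hessian H = grad^2 f:
  H = [[5, 1], [1, 4]]
Verify stationarity: grad f(x*) = H x* + g = (0, 0).
Eigenvalues of H: 3.382, 5.618.
Both eigenvalues > 0, so H is positive definite -> x* is a strict local min.

min


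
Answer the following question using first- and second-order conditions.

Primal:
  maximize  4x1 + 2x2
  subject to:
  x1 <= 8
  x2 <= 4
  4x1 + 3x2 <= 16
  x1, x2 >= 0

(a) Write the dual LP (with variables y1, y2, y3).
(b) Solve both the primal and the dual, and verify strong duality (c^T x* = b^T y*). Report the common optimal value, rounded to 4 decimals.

The standard primal-dual pair for 'max c^T x s.t. A x <= b, x >= 0' is:
  Dual:  min b^T y  s.t.  A^T y >= c,  y >= 0.

So the dual LP is:
  minimize  8y1 + 4y2 + 16y3
  subject to:
    y1 + 4y3 >= 4
    y2 + 3y3 >= 2
    y1, y2, y3 >= 0

Solving the primal: x* = (4, 0).
  primal value c^T x* = 16.
Solving the dual: y* = (0, 0, 1).
  dual value b^T y* = 16.
Strong duality: c^T x* = b^T y*. Confirmed.

16


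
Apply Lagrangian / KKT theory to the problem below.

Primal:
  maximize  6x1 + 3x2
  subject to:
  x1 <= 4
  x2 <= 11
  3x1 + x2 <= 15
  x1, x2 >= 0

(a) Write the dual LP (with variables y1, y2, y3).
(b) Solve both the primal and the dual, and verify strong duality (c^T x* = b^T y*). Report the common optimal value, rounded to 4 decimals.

The standard primal-dual pair for 'max c^T x s.t. A x <= b, x >= 0' is:
  Dual:  min b^T y  s.t.  A^T y >= c,  y >= 0.

So the dual LP is:
  minimize  4y1 + 11y2 + 15y3
  subject to:
    y1 + 3y3 >= 6
    y2 + y3 >= 3
    y1, y2, y3 >= 0

Solving the primal: x* = (1.3333, 11).
  primal value c^T x* = 41.
Solving the dual: y* = (0, 1, 2).
  dual value b^T y* = 41.
Strong duality: c^T x* = b^T y*. Confirmed.

41


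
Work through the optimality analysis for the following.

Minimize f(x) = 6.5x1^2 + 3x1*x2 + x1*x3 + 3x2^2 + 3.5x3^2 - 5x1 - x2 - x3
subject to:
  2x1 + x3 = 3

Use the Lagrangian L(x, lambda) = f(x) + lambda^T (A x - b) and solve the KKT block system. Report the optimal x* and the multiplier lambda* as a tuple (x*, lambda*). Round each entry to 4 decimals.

Form the Lagrangian:
  L(x, lambda) = (1/2) x^T Q x + c^T x + lambda^T (A x - b)
Stationarity (grad_x L = 0): Q x + c + A^T lambda = 0.
Primal feasibility: A x = b.

This gives the KKT block system:
  [ Q   A^T ] [ x     ]   [-c ]
  [ A    0  ] [ lambda ] = [ b ]

Solving the linear system:
  x*      = (1.169, -0.4178, 0.662)
  lambda* = (-4.8028)
  f(x*)   = 4.1596

x* = (1.169, -0.4178, 0.662), lambda* = (-4.8028)


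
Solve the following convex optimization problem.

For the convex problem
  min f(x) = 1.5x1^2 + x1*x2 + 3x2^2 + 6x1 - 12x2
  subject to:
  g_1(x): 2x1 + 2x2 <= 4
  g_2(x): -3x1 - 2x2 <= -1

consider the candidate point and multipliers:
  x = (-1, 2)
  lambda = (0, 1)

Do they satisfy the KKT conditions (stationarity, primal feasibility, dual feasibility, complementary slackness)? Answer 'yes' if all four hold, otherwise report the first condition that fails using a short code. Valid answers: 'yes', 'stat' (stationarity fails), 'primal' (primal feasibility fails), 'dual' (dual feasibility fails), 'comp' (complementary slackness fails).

Gradient of f: grad f(x) = Q x + c = (5, -1)
Constraint values g_i(x) = a_i^T x - b_i:
  g_1((-1, 2)) = -2
  g_2((-1, 2)) = 0
Stationarity residual: grad f(x) + sum_i lambda_i a_i = (2, -3)
  -> stationarity FAILS
Primal feasibility (all g_i <= 0): OK
Dual feasibility (all lambda_i >= 0): OK
Complementary slackness (lambda_i * g_i(x) = 0 for all i): OK

Verdict: the first failing condition is stationarity -> stat.

stat


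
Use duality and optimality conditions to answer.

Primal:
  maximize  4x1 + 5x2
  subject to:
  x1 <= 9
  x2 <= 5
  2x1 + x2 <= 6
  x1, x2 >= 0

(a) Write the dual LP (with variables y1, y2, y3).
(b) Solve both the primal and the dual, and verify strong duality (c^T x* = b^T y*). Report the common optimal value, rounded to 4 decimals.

The standard primal-dual pair for 'max c^T x s.t. A x <= b, x >= 0' is:
  Dual:  min b^T y  s.t.  A^T y >= c,  y >= 0.

So the dual LP is:
  minimize  9y1 + 5y2 + 6y3
  subject to:
    y1 + 2y3 >= 4
    y2 + y3 >= 5
    y1, y2, y3 >= 0

Solving the primal: x* = (0.5, 5).
  primal value c^T x* = 27.
Solving the dual: y* = (0, 3, 2).
  dual value b^T y* = 27.
Strong duality: c^T x* = b^T y*. Confirmed.

27


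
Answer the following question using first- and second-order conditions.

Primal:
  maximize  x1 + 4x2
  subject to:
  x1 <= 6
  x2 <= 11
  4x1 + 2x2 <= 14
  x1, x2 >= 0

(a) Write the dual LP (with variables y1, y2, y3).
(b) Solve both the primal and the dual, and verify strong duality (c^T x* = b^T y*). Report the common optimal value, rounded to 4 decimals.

The standard primal-dual pair for 'max c^T x s.t. A x <= b, x >= 0' is:
  Dual:  min b^T y  s.t.  A^T y >= c,  y >= 0.

So the dual LP is:
  minimize  6y1 + 11y2 + 14y3
  subject to:
    y1 + 4y3 >= 1
    y2 + 2y3 >= 4
    y1, y2, y3 >= 0

Solving the primal: x* = (0, 7).
  primal value c^T x* = 28.
Solving the dual: y* = (0, 0, 2).
  dual value b^T y* = 28.
Strong duality: c^T x* = b^T y*. Confirmed.

28


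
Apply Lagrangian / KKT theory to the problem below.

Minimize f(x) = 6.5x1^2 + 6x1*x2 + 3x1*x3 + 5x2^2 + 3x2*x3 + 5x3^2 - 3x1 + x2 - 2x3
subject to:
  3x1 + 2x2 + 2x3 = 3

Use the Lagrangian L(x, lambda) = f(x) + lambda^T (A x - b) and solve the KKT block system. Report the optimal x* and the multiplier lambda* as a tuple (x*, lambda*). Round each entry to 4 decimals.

Form the Lagrangian:
  L(x, lambda) = (1/2) x^T Q x + c^T x + lambda^T (A x - b)
Stationarity (grad_x L = 0): Q x + c + A^T lambda = 0.
Primal feasibility: A x = b.

This gives the KKT block system:
  [ Q   A^T ] [ x     ]   [-c ]
  [ A    0  ] [ lambda ] = [ b ]

Solving the linear system:
  x*      = (0.7987, -0.2344, 0.5364)
  lambda* = (-2.5285)
  f(x*)   = 1.9411

x* = (0.7987, -0.2344, 0.5364), lambda* = (-2.5285)


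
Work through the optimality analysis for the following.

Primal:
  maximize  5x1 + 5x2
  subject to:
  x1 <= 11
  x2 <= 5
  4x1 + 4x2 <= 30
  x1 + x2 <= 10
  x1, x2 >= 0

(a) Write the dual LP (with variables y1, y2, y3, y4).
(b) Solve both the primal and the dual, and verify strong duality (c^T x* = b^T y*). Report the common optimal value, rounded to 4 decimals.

The standard primal-dual pair for 'max c^T x s.t. A x <= b, x >= 0' is:
  Dual:  min b^T y  s.t.  A^T y >= c,  y >= 0.

So the dual LP is:
  minimize  11y1 + 5y2 + 30y3 + 10y4
  subject to:
    y1 + 4y3 + y4 >= 5
    y2 + 4y3 + y4 >= 5
    y1, y2, y3, y4 >= 0

Solving the primal: x* = (7.5, 0).
  primal value c^T x* = 37.5.
Solving the dual: y* = (0, 0, 1.25, 0).
  dual value b^T y* = 37.5.
Strong duality: c^T x* = b^T y*. Confirmed.

37.5


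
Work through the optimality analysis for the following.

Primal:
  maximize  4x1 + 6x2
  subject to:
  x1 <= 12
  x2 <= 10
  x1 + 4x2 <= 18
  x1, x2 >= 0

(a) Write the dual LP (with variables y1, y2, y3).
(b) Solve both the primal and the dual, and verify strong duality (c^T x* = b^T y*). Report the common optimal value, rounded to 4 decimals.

The standard primal-dual pair for 'max c^T x s.t. A x <= b, x >= 0' is:
  Dual:  min b^T y  s.t.  A^T y >= c,  y >= 0.

So the dual LP is:
  minimize  12y1 + 10y2 + 18y3
  subject to:
    y1 + y3 >= 4
    y2 + 4y3 >= 6
    y1, y2, y3 >= 0

Solving the primal: x* = (12, 1.5).
  primal value c^T x* = 57.
Solving the dual: y* = (2.5, 0, 1.5).
  dual value b^T y* = 57.
Strong duality: c^T x* = b^T y*. Confirmed.

57


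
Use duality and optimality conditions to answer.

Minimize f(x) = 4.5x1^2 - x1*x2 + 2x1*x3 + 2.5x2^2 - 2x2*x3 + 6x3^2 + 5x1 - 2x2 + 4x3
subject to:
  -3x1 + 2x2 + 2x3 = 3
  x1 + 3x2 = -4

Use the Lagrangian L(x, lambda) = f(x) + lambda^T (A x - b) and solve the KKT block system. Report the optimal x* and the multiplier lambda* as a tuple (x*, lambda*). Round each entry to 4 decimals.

Form the Lagrangian:
  L(x, lambda) = (1/2) x^T Q x + c^T x + lambda^T (A x - b)
Stationarity (grad_x L = 0): Q x + c + A^T lambda = 0.
Primal feasibility: A x = b.

This gives the KKT block system:
  [ Q   A^T ] [ x     ]   [-c ]
  [ A    0  ] [ lambda ] = [ b ]

Solving the linear system:
  x*      = (-1.5138, -0.8287, 0.058)
  lambda* = (-1.663, 2.6906)
  f(x*)   = 5.0359

x* = (-1.5138, -0.8287, 0.058), lambda* = (-1.663, 2.6906)


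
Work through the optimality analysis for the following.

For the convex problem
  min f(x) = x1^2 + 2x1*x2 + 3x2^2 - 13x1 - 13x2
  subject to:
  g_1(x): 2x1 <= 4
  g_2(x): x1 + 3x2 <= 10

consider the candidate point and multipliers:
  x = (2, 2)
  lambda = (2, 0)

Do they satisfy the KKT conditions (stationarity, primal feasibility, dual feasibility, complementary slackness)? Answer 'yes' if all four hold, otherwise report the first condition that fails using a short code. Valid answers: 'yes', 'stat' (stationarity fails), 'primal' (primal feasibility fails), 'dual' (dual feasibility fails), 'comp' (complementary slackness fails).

Gradient of f: grad f(x) = Q x + c = (-5, 3)
Constraint values g_i(x) = a_i^T x - b_i:
  g_1((2, 2)) = 0
  g_2((2, 2)) = -2
Stationarity residual: grad f(x) + sum_i lambda_i a_i = (-1, 3)
  -> stationarity FAILS
Primal feasibility (all g_i <= 0): OK
Dual feasibility (all lambda_i >= 0): OK
Complementary slackness (lambda_i * g_i(x) = 0 for all i): OK

Verdict: the first failing condition is stationarity -> stat.

stat


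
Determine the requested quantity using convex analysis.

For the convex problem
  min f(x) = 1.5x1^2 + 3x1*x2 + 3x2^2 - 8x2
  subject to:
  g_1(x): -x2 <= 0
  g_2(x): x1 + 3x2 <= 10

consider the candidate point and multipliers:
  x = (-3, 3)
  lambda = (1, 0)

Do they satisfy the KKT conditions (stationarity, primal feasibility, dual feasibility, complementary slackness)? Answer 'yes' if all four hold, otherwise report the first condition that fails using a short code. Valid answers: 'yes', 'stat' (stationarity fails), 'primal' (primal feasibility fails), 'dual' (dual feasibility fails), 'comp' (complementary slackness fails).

Gradient of f: grad f(x) = Q x + c = (0, 1)
Constraint values g_i(x) = a_i^T x - b_i:
  g_1((-3, 3)) = -3
  g_2((-3, 3)) = -4
Stationarity residual: grad f(x) + sum_i lambda_i a_i = (0, 0)
  -> stationarity OK
Primal feasibility (all g_i <= 0): OK
Dual feasibility (all lambda_i >= 0): OK
Complementary slackness (lambda_i * g_i(x) = 0 for all i): FAILS

Verdict: the first failing condition is complementary_slackness -> comp.

comp


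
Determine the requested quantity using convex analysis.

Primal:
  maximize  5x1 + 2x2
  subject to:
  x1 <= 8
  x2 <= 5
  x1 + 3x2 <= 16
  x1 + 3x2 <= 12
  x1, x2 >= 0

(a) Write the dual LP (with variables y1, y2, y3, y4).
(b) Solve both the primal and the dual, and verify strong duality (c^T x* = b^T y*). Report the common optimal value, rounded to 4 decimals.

The standard primal-dual pair for 'max c^T x s.t. A x <= b, x >= 0' is:
  Dual:  min b^T y  s.t.  A^T y >= c,  y >= 0.

So the dual LP is:
  minimize  8y1 + 5y2 + 16y3 + 12y4
  subject to:
    y1 + y3 + y4 >= 5
    y2 + 3y3 + 3y4 >= 2
    y1, y2, y3, y4 >= 0

Solving the primal: x* = (8, 1.3333).
  primal value c^T x* = 42.6667.
Solving the dual: y* = (4.3333, 0, 0, 0.6667).
  dual value b^T y* = 42.6667.
Strong duality: c^T x* = b^T y*. Confirmed.

42.6667


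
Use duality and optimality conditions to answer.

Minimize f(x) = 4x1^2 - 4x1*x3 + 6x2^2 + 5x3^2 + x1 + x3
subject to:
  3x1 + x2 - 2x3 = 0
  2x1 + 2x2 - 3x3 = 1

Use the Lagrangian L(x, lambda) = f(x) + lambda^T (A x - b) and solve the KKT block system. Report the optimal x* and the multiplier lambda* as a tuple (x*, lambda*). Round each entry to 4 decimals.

Form the Lagrangian:
  L(x, lambda) = (1/2) x^T Q x + c^T x + lambda^T (A x - b)
Stationarity (grad_x L = 0): Q x + c + A^T lambda = 0.
Primal feasibility: A x = b.

This gives the KKT block system:
  [ Q   A^T ] [ x     ]   [-c ]
  [ A    0  ] [ lambda ] = [ b ]

Solving the linear system:
  x*      = (-0.3693, 0.1537, -0.4771)
  lambda* = (0.945, -1.3945)
  f(x*)   = 0.2741

x* = (-0.3693, 0.1537, -0.4771), lambda* = (0.945, -1.3945)


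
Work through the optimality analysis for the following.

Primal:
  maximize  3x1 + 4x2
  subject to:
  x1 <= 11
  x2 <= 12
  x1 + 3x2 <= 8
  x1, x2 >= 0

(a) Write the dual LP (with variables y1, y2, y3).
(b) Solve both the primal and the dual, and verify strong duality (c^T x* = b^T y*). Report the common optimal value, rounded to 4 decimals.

The standard primal-dual pair for 'max c^T x s.t. A x <= b, x >= 0' is:
  Dual:  min b^T y  s.t.  A^T y >= c,  y >= 0.

So the dual LP is:
  minimize  11y1 + 12y2 + 8y3
  subject to:
    y1 + y3 >= 3
    y2 + 3y3 >= 4
    y1, y2, y3 >= 0

Solving the primal: x* = (8, 0).
  primal value c^T x* = 24.
Solving the dual: y* = (0, 0, 3).
  dual value b^T y* = 24.
Strong duality: c^T x* = b^T y*. Confirmed.

24


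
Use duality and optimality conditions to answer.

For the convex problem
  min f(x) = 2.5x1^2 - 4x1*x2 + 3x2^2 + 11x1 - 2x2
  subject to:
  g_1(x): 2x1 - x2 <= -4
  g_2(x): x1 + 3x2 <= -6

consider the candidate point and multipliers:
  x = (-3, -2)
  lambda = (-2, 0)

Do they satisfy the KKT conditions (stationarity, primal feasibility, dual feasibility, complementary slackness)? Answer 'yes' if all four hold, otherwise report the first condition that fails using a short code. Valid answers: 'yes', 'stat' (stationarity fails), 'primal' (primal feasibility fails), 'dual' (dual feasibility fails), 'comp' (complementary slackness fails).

Gradient of f: grad f(x) = Q x + c = (4, -2)
Constraint values g_i(x) = a_i^T x - b_i:
  g_1((-3, -2)) = 0
  g_2((-3, -2)) = -3
Stationarity residual: grad f(x) + sum_i lambda_i a_i = (0, 0)
  -> stationarity OK
Primal feasibility (all g_i <= 0): OK
Dual feasibility (all lambda_i >= 0): FAILS
Complementary slackness (lambda_i * g_i(x) = 0 for all i): OK

Verdict: the first failing condition is dual_feasibility -> dual.

dual


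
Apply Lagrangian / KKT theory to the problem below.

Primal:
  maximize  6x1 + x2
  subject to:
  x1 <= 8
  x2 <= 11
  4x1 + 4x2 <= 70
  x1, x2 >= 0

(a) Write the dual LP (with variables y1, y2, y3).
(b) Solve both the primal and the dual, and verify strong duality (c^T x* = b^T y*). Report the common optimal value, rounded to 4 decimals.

The standard primal-dual pair for 'max c^T x s.t. A x <= b, x >= 0' is:
  Dual:  min b^T y  s.t.  A^T y >= c,  y >= 0.

So the dual LP is:
  minimize  8y1 + 11y2 + 70y3
  subject to:
    y1 + 4y3 >= 6
    y2 + 4y3 >= 1
    y1, y2, y3 >= 0

Solving the primal: x* = (8, 9.5).
  primal value c^T x* = 57.5.
Solving the dual: y* = (5, 0, 0.25).
  dual value b^T y* = 57.5.
Strong duality: c^T x* = b^T y*. Confirmed.

57.5


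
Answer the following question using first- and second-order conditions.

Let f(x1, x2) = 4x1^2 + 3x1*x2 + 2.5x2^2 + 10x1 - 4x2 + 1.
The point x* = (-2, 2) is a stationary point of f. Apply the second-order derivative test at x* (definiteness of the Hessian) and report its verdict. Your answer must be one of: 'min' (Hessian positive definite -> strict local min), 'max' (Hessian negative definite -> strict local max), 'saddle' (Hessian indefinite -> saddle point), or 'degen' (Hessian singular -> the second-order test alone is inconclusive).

Compute the Hessian H = grad^2 f:
  H = [[8, 3], [3, 5]]
Verify stationarity: grad f(x*) = H x* + g = (0, 0).
Eigenvalues of H: 3.1459, 9.8541.
Both eigenvalues > 0, so H is positive definite -> x* is a strict local min.

min


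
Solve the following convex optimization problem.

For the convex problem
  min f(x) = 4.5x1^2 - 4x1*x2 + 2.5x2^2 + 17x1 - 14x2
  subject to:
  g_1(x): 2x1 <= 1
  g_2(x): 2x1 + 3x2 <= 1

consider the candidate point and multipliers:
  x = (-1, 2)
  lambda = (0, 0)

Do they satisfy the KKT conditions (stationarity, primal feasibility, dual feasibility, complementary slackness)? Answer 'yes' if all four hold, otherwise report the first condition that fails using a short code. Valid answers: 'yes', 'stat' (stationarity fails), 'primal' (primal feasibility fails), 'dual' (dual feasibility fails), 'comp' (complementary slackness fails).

Gradient of f: grad f(x) = Q x + c = (0, 0)
Constraint values g_i(x) = a_i^T x - b_i:
  g_1((-1, 2)) = -3
  g_2((-1, 2)) = 3
Stationarity residual: grad f(x) + sum_i lambda_i a_i = (0, 0)
  -> stationarity OK
Primal feasibility (all g_i <= 0): FAILS
Dual feasibility (all lambda_i >= 0): OK
Complementary slackness (lambda_i * g_i(x) = 0 for all i): OK

Verdict: the first failing condition is primal_feasibility -> primal.

primal


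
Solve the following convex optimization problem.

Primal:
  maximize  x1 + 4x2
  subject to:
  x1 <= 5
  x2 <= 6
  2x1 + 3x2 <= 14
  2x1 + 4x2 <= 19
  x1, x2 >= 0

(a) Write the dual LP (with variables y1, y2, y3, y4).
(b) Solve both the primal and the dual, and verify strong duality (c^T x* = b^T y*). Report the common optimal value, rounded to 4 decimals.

The standard primal-dual pair for 'max c^T x s.t. A x <= b, x >= 0' is:
  Dual:  min b^T y  s.t.  A^T y >= c,  y >= 0.

So the dual LP is:
  minimize  5y1 + 6y2 + 14y3 + 19y4
  subject to:
    y1 + 2y3 + 2y4 >= 1
    y2 + 3y3 + 4y4 >= 4
    y1, y2, y3, y4 >= 0

Solving the primal: x* = (0, 4.6667).
  primal value c^T x* = 18.6667.
Solving the dual: y* = (0, 0, 1.3333, 0).
  dual value b^T y* = 18.6667.
Strong duality: c^T x* = b^T y*. Confirmed.

18.6667


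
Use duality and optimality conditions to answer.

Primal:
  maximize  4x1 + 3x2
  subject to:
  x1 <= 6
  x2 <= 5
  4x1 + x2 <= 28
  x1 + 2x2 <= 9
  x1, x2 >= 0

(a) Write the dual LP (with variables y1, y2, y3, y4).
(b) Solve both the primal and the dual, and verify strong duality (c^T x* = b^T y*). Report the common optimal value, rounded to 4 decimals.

The standard primal-dual pair for 'max c^T x s.t. A x <= b, x >= 0' is:
  Dual:  min b^T y  s.t.  A^T y >= c,  y >= 0.

So the dual LP is:
  minimize  6y1 + 5y2 + 28y3 + 9y4
  subject to:
    y1 + 4y3 + y4 >= 4
    y2 + y3 + 2y4 >= 3
    y1, y2, y3, y4 >= 0

Solving the primal: x* = (6, 1.5).
  primal value c^T x* = 28.5.
Solving the dual: y* = (2.5, 0, 0, 1.5).
  dual value b^T y* = 28.5.
Strong duality: c^T x* = b^T y*. Confirmed.

28.5


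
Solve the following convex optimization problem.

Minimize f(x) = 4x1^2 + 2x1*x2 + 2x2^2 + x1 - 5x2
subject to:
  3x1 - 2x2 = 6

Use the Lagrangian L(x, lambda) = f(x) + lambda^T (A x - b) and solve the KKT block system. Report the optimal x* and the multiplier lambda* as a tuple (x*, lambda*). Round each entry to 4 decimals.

Form the Lagrangian:
  L(x, lambda) = (1/2) x^T Q x + c^T x + lambda^T (A x - b)
Stationarity (grad_x L = 0): Q x + c + A^T lambda = 0.
Primal feasibility: A x = b.

This gives the KKT block system:
  [ Q   A^T ] [ x     ]   [-c ]
  [ A    0  ] [ lambda ] = [ b ]

Solving the linear system:
  x*      = (1.3261, -1.0109)
  lambda* = (-3.1957)
  f(x*)   = 12.7772

x* = (1.3261, -1.0109), lambda* = (-3.1957)


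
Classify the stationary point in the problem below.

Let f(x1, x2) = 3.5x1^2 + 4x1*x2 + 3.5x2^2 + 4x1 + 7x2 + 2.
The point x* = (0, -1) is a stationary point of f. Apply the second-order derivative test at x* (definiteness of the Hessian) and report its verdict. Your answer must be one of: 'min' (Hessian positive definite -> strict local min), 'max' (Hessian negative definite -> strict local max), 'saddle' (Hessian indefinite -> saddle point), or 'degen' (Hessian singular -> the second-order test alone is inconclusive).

Compute the Hessian H = grad^2 f:
  H = [[7, 4], [4, 7]]
Verify stationarity: grad f(x*) = H x* + g = (0, 0).
Eigenvalues of H: 3, 11.
Both eigenvalues > 0, so H is positive definite -> x* is a strict local min.

min


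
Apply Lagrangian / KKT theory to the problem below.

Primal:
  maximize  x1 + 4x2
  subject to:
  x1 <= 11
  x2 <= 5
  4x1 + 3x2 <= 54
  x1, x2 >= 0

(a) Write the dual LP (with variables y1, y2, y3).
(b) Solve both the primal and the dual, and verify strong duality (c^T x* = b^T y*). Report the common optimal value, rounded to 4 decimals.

The standard primal-dual pair for 'max c^T x s.t. A x <= b, x >= 0' is:
  Dual:  min b^T y  s.t.  A^T y >= c,  y >= 0.

So the dual LP is:
  minimize  11y1 + 5y2 + 54y3
  subject to:
    y1 + 4y3 >= 1
    y2 + 3y3 >= 4
    y1, y2, y3 >= 0

Solving the primal: x* = (9.75, 5).
  primal value c^T x* = 29.75.
Solving the dual: y* = (0, 3.25, 0.25).
  dual value b^T y* = 29.75.
Strong duality: c^T x* = b^T y*. Confirmed.

29.75


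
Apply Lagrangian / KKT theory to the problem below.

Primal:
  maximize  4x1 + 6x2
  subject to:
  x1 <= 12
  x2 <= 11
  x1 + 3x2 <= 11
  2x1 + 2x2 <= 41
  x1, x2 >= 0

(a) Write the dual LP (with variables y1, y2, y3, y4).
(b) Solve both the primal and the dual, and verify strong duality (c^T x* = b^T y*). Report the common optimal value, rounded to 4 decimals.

The standard primal-dual pair for 'max c^T x s.t. A x <= b, x >= 0' is:
  Dual:  min b^T y  s.t.  A^T y >= c,  y >= 0.

So the dual LP is:
  minimize  12y1 + 11y2 + 11y3 + 41y4
  subject to:
    y1 + y3 + 2y4 >= 4
    y2 + 3y3 + 2y4 >= 6
    y1, y2, y3, y4 >= 0

Solving the primal: x* = (11, 0).
  primal value c^T x* = 44.
Solving the dual: y* = (0, 0, 4, 0).
  dual value b^T y* = 44.
Strong duality: c^T x* = b^T y*. Confirmed.

44


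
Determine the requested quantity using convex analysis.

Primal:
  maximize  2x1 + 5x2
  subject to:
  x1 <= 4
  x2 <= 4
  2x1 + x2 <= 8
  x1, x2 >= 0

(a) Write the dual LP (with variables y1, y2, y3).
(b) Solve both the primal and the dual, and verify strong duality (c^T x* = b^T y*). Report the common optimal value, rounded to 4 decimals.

The standard primal-dual pair for 'max c^T x s.t. A x <= b, x >= 0' is:
  Dual:  min b^T y  s.t.  A^T y >= c,  y >= 0.

So the dual LP is:
  minimize  4y1 + 4y2 + 8y3
  subject to:
    y1 + 2y3 >= 2
    y2 + y3 >= 5
    y1, y2, y3 >= 0

Solving the primal: x* = (2, 4).
  primal value c^T x* = 24.
Solving the dual: y* = (0, 4, 1).
  dual value b^T y* = 24.
Strong duality: c^T x* = b^T y*. Confirmed.

24


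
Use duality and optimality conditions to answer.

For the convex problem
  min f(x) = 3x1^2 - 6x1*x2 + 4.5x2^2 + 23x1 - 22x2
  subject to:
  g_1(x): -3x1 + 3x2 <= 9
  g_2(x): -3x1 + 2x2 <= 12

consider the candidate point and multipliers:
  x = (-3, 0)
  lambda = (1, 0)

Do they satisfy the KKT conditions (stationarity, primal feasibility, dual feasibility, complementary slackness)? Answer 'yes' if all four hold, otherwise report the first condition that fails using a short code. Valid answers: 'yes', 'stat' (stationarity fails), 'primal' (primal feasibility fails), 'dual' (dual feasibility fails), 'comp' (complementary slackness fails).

Gradient of f: grad f(x) = Q x + c = (5, -4)
Constraint values g_i(x) = a_i^T x - b_i:
  g_1((-3, 0)) = 0
  g_2((-3, 0)) = -3
Stationarity residual: grad f(x) + sum_i lambda_i a_i = (2, -1)
  -> stationarity FAILS
Primal feasibility (all g_i <= 0): OK
Dual feasibility (all lambda_i >= 0): OK
Complementary slackness (lambda_i * g_i(x) = 0 for all i): OK

Verdict: the first failing condition is stationarity -> stat.

stat


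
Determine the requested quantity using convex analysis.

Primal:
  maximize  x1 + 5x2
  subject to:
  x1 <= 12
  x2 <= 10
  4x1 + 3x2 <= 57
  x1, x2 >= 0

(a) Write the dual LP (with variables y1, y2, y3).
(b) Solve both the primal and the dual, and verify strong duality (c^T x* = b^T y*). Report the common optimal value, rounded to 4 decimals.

The standard primal-dual pair for 'max c^T x s.t. A x <= b, x >= 0' is:
  Dual:  min b^T y  s.t.  A^T y >= c,  y >= 0.

So the dual LP is:
  minimize  12y1 + 10y2 + 57y3
  subject to:
    y1 + 4y3 >= 1
    y2 + 3y3 >= 5
    y1, y2, y3 >= 0

Solving the primal: x* = (6.75, 10).
  primal value c^T x* = 56.75.
Solving the dual: y* = (0, 4.25, 0.25).
  dual value b^T y* = 56.75.
Strong duality: c^T x* = b^T y*. Confirmed.

56.75


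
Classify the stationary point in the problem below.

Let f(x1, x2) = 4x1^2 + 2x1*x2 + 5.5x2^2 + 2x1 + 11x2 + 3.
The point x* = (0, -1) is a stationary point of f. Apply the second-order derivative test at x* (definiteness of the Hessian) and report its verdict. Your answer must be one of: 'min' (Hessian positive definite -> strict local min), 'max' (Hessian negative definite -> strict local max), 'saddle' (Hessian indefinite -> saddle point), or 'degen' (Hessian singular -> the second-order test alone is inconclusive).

Compute the Hessian H = grad^2 f:
  H = [[8, 2], [2, 11]]
Verify stationarity: grad f(x*) = H x* + g = (0, 0).
Eigenvalues of H: 7, 12.
Both eigenvalues > 0, so H is positive definite -> x* is a strict local min.

min


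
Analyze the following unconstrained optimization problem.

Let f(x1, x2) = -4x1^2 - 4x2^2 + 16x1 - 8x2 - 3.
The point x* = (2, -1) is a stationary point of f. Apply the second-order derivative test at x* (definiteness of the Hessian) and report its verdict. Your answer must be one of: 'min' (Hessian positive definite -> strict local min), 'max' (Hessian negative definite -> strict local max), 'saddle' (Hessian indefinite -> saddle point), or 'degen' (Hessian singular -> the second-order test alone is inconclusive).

Compute the Hessian H = grad^2 f:
  H = [[-8, 0], [0, -8]]
Verify stationarity: grad f(x*) = H x* + g = (0, 0).
Eigenvalues of H: -8, -8.
Both eigenvalues < 0, so H is negative definite -> x* is a strict local max.

max


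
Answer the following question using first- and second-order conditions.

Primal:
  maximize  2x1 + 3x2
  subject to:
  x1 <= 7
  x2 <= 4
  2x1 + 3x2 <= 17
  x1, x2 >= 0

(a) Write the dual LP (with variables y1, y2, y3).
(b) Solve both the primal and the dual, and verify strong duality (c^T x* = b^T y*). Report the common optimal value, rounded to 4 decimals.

The standard primal-dual pair for 'max c^T x s.t. A x <= b, x >= 0' is:
  Dual:  min b^T y  s.t.  A^T y >= c,  y >= 0.

So the dual LP is:
  minimize  7y1 + 4y2 + 17y3
  subject to:
    y1 + 2y3 >= 2
    y2 + 3y3 >= 3
    y1, y2, y3 >= 0

Solving the primal: x* = (2.5, 4).
  primal value c^T x* = 17.
Solving the dual: y* = (0, 0, 1).
  dual value b^T y* = 17.
Strong duality: c^T x* = b^T y*. Confirmed.

17


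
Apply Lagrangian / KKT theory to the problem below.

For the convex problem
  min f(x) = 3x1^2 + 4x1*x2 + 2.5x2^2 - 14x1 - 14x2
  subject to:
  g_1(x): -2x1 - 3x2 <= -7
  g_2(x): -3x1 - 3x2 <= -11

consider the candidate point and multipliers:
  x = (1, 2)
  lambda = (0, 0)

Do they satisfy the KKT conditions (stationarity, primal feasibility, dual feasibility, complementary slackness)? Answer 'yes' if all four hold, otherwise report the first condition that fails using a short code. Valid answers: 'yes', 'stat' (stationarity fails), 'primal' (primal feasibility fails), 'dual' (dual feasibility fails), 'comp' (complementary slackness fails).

Gradient of f: grad f(x) = Q x + c = (0, 0)
Constraint values g_i(x) = a_i^T x - b_i:
  g_1((1, 2)) = -1
  g_2((1, 2)) = 2
Stationarity residual: grad f(x) + sum_i lambda_i a_i = (0, 0)
  -> stationarity OK
Primal feasibility (all g_i <= 0): FAILS
Dual feasibility (all lambda_i >= 0): OK
Complementary slackness (lambda_i * g_i(x) = 0 for all i): OK

Verdict: the first failing condition is primal_feasibility -> primal.

primal


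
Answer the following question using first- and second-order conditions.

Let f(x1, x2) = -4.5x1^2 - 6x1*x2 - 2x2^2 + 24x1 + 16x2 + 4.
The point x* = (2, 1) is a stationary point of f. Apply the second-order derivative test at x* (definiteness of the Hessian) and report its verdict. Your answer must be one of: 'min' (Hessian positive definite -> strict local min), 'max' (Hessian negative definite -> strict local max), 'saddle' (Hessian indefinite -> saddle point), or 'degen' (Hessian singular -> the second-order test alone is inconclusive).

Compute the Hessian H = grad^2 f:
  H = [[-9, -6], [-6, -4]]
Verify stationarity: grad f(x*) = H x* + g = (0, 0).
Eigenvalues of H: -13, 0.
H has a zero eigenvalue (singular; negative semidefinite but not definite), so H is neither positive definite, negative definite, nor indefinite. The second-order test alone is inconclusive -> degen.
(Indeed, f is constant along the null direction of H through x*, so x* is not a strict local extremum.)

degen


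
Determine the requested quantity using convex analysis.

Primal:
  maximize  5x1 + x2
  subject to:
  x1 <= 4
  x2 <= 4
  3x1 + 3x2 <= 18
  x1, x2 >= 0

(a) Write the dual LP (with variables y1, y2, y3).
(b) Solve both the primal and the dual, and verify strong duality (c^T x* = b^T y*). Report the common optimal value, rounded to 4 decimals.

The standard primal-dual pair for 'max c^T x s.t. A x <= b, x >= 0' is:
  Dual:  min b^T y  s.t.  A^T y >= c,  y >= 0.

So the dual LP is:
  minimize  4y1 + 4y2 + 18y3
  subject to:
    y1 + 3y3 >= 5
    y2 + 3y3 >= 1
    y1, y2, y3 >= 0

Solving the primal: x* = (4, 2).
  primal value c^T x* = 22.
Solving the dual: y* = (4, 0, 0.3333).
  dual value b^T y* = 22.
Strong duality: c^T x* = b^T y*. Confirmed.

22


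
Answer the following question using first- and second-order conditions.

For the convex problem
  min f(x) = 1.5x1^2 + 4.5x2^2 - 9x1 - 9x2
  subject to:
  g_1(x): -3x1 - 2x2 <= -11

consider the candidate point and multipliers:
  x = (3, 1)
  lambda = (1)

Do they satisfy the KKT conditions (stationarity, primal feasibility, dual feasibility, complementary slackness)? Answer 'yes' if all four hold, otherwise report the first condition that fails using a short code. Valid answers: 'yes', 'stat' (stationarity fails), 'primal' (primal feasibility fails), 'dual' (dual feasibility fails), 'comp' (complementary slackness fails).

Gradient of f: grad f(x) = Q x + c = (0, 0)
Constraint values g_i(x) = a_i^T x - b_i:
  g_1((3, 1)) = 0
Stationarity residual: grad f(x) + sum_i lambda_i a_i = (-3, -2)
  -> stationarity FAILS
Primal feasibility (all g_i <= 0): OK
Dual feasibility (all lambda_i >= 0): OK
Complementary slackness (lambda_i * g_i(x) = 0 for all i): OK

Verdict: the first failing condition is stationarity -> stat.

stat


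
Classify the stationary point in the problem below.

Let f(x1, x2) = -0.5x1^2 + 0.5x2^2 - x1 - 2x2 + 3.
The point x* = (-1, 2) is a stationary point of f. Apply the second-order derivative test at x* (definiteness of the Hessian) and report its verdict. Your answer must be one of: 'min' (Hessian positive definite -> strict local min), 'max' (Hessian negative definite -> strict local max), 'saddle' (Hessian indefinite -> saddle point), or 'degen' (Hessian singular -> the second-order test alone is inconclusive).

Compute the Hessian H = grad^2 f:
  H = [[-1, 0], [0, 1]]
Verify stationarity: grad f(x*) = H x* + g = (0, 0).
Eigenvalues of H: -1, 1.
Eigenvalues have mixed signs, so H is indefinite -> x* is a saddle point.

saddle


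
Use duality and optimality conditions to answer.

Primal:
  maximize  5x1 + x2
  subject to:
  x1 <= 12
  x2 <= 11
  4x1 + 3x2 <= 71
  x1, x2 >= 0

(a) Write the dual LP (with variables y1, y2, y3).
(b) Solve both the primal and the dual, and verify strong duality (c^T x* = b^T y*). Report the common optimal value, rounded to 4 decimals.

The standard primal-dual pair for 'max c^T x s.t. A x <= b, x >= 0' is:
  Dual:  min b^T y  s.t.  A^T y >= c,  y >= 0.

So the dual LP is:
  minimize  12y1 + 11y2 + 71y3
  subject to:
    y1 + 4y3 >= 5
    y2 + 3y3 >= 1
    y1, y2, y3 >= 0

Solving the primal: x* = (12, 7.6667).
  primal value c^T x* = 67.6667.
Solving the dual: y* = (3.6667, 0, 0.3333).
  dual value b^T y* = 67.6667.
Strong duality: c^T x* = b^T y*. Confirmed.

67.6667


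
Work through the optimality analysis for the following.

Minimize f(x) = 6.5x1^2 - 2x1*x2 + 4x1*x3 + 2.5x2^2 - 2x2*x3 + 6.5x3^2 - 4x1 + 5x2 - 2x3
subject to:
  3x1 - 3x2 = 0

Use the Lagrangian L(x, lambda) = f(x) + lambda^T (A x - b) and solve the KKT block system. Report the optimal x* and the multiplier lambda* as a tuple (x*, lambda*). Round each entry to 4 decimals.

Form the Lagrangian:
  L(x, lambda) = (1/2) x^T Q x + c^T x + lambda^T (A x - b)
Stationarity (grad_x L = 0): Q x + c + A^T lambda = 0.
Primal feasibility: A x = b.

This gives the KKT block system:
  [ Q   A^T ] [ x     ]   [-c ]
  [ A    0  ] [ lambda ] = [ b ]

Solving the linear system:
  x*      = (-0.0955, -0.0955, 0.1685)
  lambda* = (1.4588)
  f(x*)   = -0.2163

x* = (-0.0955, -0.0955, 0.1685), lambda* = (1.4588)


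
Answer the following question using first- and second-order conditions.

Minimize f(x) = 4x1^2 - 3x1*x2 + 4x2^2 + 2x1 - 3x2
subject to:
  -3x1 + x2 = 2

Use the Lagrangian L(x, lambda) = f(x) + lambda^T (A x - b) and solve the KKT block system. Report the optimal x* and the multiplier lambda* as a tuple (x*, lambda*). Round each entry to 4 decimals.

Form the Lagrangian:
  L(x, lambda) = (1/2) x^T Q x + c^T x + lambda^T (A x - b)
Stationarity (grad_x L = 0): Q x + c + A^T lambda = 0.
Primal feasibility: A x = b.

This gives the KKT block system:
  [ Q   A^T ] [ x     ]   [-c ]
  [ A    0  ] [ lambda ] = [ b ]

Solving the linear system:
  x*      = (-0.5645, 0.3065)
  lambda* = (-1.1452)
  f(x*)   = 0.121

x* = (-0.5645, 0.3065), lambda* = (-1.1452)


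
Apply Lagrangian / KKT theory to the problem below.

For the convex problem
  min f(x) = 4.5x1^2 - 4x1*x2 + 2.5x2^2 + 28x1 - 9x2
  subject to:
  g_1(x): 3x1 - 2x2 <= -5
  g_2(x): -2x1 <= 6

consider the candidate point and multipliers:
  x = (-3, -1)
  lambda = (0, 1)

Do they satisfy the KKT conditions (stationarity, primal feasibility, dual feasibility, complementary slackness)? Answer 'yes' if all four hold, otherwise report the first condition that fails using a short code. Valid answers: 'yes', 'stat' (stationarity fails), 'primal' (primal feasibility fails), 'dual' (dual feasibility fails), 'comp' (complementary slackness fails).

Gradient of f: grad f(x) = Q x + c = (5, -2)
Constraint values g_i(x) = a_i^T x - b_i:
  g_1((-3, -1)) = -2
  g_2((-3, -1)) = 0
Stationarity residual: grad f(x) + sum_i lambda_i a_i = (3, -2)
  -> stationarity FAILS
Primal feasibility (all g_i <= 0): OK
Dual feasibility (all lambda_i >= 0): OK
Complementary slackness (lambda_i * g_i(x) = 0 for all i): OK

Verdict: the first failing condition is stationarity -> stat.

stat


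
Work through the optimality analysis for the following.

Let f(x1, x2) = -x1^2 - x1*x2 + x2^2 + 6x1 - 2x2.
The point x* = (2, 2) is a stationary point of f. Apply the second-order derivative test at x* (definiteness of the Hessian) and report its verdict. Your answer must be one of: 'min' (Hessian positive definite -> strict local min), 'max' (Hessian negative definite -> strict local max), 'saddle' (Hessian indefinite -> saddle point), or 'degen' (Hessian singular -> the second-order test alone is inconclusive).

Compute the Hessian H = grad^2 f:
  H = [[-2, -1], [-1, 2]]
Verify stationarity: grad f(x*) = H x* + g = (0, 0).
Eigenvalues of H: -2.2361, 2.2361.
Eigenvalues have mixed signs, so H is indefinite -> x* is a saddle point.

saddle


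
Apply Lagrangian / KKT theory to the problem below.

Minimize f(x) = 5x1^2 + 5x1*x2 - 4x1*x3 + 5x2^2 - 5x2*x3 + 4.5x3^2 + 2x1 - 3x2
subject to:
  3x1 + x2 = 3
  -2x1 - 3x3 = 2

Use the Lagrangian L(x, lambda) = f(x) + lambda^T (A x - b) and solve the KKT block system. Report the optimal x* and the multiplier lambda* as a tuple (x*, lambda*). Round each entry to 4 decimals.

Form the Lagrangian:
  L(x, lambda) = (1/2) x^T Q x + c^T x + lambda^T (A x - b)
Stationarity (grad_x L = 0): Q x + c + A^T lambda = 0.
Primal feasibility: A x = b.

This gives the KKT block system:
  [ Q   A^T ] [ x     ]   [-c ]
  [ A    0  ] [ lambda ] = [ b ]

Solving the linear system:
  x*      = (0.9663, 0.1011, -1.3109)
  lambda* = (-9.397, -5.3895)
  f(x*)   = 20.2996

x* = (0.9663, 0.1011, -1.3109), lambda* = (-9.397, -5.3895)


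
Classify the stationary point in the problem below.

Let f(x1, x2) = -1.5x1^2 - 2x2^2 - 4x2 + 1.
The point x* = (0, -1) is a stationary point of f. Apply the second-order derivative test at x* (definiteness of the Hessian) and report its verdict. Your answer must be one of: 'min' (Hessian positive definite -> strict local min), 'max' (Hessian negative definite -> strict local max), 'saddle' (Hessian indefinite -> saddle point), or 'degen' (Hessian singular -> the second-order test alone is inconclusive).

Compute the Hessian H = grad^2 f:
  H = [[-3, 0], [0, -4]]
Verify stationarity: grad f(x*) = H x* + g = (0, 0).
Eigenvalues of H: -4, -3.
Both eigenvalues < 0, so H is negative definite -> x* is a strict local max.

max


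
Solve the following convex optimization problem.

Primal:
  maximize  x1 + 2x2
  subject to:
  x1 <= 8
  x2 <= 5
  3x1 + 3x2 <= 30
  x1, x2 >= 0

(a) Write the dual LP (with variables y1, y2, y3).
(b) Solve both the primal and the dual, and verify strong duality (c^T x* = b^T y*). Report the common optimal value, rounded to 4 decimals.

The standard primal-dual pair for 'max c^T x s.t. A x <= b, x >= 0' is:
  Dual:  min b^T y  s.t.  A^T y >= c,  y >= 0.

So the dual LP is:
  minimize  8y1 + 5y2 + 30y3
  subject to:
    y1 + 3y3 >= 1
    y2 + 3y3 >= 2
    y1, y2, y3 >= 0

Solving the primal: x* = (5, 5).
  primal value c^T x* = 15.
Solving the dual: y* = (0, 1, 0.3333).
  dual value b^T y* = 15.
Strong duality: c^T x* = b^T y*. Confirmed.

15
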